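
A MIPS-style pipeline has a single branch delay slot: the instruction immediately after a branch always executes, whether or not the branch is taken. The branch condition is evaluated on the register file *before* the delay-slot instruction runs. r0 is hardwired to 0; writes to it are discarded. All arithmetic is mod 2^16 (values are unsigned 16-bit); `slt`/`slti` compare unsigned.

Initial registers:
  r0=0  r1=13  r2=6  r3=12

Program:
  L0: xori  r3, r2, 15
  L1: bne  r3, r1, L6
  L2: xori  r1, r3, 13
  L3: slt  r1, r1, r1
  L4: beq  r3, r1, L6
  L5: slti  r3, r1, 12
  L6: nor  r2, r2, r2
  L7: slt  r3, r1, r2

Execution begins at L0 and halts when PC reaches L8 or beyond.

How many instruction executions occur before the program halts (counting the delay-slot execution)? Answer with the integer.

#0 xori  r3, r2, 15 ; 0/13/6/9
#1 bne  r3, r1, L6 ; 0/13/6/9 ; →target
#2 xori  r1, r3, 13 ; 0/4/6/9
#6 nor  r2, r2, r2 ; 0/4/65529/9
#7 slt  r3, r1, r2 ; 0/4/65529/1

5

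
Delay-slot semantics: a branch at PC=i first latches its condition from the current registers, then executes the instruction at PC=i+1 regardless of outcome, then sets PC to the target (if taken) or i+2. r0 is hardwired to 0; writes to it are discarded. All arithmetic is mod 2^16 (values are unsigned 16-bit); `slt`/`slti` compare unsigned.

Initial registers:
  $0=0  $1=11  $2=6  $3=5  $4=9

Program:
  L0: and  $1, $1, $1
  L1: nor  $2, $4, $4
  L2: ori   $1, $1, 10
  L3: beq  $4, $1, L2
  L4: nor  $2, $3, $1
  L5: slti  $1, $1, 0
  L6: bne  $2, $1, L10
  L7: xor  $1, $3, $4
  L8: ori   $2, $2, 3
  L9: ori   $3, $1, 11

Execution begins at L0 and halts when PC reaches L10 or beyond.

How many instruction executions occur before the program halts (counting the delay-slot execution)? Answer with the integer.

8

  step pc=0: and  $1, $1, $1  regs=(0,11,6,5,9)
  step pc=1: nor  $2, $4, $4  regs=(0,11,65526,5,9)
  step pc=2: ori   $1, $1, 10  regs=(0,11,65526,5,9)
  step pc=3: beq  $4, $1, L2  cond=F  regs=(0,11,65526,5,9)
  step pc=4: nor  $2, $3, $1  regs=(0,11,65520,5,9)
  step pc=5: slti  $1, $1, 0  regs=(0,0,65520,5,9)
  step pc=6: bne  $2, $1, L10  cond=T  regs=(0,0,65520,5,9)
  step pc=7: xor  $1, $3, $4  regs=(0,12,65520,5,9)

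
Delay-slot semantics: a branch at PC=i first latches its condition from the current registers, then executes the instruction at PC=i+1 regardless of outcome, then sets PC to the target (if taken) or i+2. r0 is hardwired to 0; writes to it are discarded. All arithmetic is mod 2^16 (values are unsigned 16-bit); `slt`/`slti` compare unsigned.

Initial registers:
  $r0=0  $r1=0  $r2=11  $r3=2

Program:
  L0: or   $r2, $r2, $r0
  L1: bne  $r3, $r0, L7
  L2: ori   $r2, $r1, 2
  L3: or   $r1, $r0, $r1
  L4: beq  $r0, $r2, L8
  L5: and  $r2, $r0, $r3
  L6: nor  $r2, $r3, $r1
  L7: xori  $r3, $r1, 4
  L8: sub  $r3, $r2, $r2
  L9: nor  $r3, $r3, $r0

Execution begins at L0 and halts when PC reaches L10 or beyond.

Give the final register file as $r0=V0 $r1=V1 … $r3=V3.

$r0=0 $r1=0 $r2=2 $r3=65535

PC=0  or   $r2, $r2, $r0     | $r0=0 $r1=0 $r2=11 $r3=2
PC=1  bne  $r3, $r0, L7      | $r0=0 $r1=0 $r2=11 $r3=2  [TAKEN]
PC=2  ori   $r2, $r1, 2      | $r0=0 $r1=0 $r2=2 $r3=2
PC=7  xori  $r3, $r1, 4      | $r0=0 $r1=0 $r2=2 $r3=4
PC=8  sub  $r3, $r2, $r2     | $r0=0 $r1=0 $r2=2 $r3=0
PC=9  nor  $r3, $r3, $r0     | $r0=0 $r1=0 $r2=2 $r3=65535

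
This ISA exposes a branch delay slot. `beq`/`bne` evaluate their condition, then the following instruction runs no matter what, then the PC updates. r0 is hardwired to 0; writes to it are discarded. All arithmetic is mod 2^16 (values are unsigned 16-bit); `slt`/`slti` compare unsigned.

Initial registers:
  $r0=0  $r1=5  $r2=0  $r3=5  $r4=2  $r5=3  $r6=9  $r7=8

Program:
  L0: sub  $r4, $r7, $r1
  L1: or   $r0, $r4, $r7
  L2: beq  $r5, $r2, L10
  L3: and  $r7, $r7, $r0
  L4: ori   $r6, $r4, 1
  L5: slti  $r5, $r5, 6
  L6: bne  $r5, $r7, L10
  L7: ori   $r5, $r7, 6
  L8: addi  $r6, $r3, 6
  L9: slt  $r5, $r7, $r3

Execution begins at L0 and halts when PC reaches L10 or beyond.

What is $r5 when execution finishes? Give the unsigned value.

6

[0] sub  $r4, $r7, $r1  →  {$r0:0, $r1:5, $r2:0, $r3:5, $r4:3, $r5:3, $r6:9, $r7:8}
[1] or   $r0, $r4, $r7  →  {$r0:0, $r1:5, $r2:0, $r3:5, $r4:3, $r5:3, $r6:9, $r7:8}
[2] beq  $r5, $r2, L10  →  {$r0:0, $r1:5, $r2:0, $r3:5, $r4:3, $r5:3, $r6:9, $r7:8}  ⟨branch fallthrough⟩
[3] and  $r7, $r7, $r0  →  {$r0:0, $r1:5, $r2:0, $r3:5, $r4:3, $r5:3, $r6:9, $r7:0}
[4] ori   $r6, $r4, 1  →  {$r0:0, $r1:5, $r2:0, $r3:5, $r4:3, $r5:3, $r6:3, $r7:0}
[5] slti  $r5, $r5, 6  →  {$r0:0, $r1:5, $r2:0, $r3:5, $r4:3, $r5:1, $r6:3, $r7:0}
[6] bne  $r5, $r7, L10  →  {$r0:0, $r1:5, $r2:0, $r3:5, $r4:3, $r5:1, $r6:3, $r7:0}  ⟨branch taken⟩
[7] ori   $r5, $r7, 6  →  {$r0:0, $r1:5, $r2:0, $r3:5, $r4:3, $r5:6, $r6:3, $r7:0}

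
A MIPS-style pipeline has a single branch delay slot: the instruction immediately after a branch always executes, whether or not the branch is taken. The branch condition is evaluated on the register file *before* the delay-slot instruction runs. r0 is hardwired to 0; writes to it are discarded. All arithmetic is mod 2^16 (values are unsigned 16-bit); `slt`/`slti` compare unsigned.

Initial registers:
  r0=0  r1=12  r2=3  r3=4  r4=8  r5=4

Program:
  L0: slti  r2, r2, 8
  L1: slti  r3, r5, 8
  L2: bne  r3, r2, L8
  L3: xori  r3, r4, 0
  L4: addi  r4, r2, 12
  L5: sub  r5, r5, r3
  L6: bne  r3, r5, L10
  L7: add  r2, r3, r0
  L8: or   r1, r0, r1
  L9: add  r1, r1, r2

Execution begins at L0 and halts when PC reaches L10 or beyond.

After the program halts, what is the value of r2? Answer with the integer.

#0 slti  r2, r2, 8 ; 0/12/1/4/8/4
#1 slti  r3, r5, 8 ; 0/12/1/1/8/4
#2 bne  r3, r2, L8 ; 0/12/1/1/8/4 ; →fallthru
#3 xori  r3, r4, 0 ; 0/12/1/8/8/4
#4 addi  r4, r2, 12 ; 0/12/1/8/13/4
#5 sub  r5, r5, r3 ; 0/12/1/8/13/65532
#6 bne  r3, r5, L10 ; 0/12/1/8/13/65532 ; →target
#7 add  r2, r3, r0 ; 0/12/8/8/13/65532

8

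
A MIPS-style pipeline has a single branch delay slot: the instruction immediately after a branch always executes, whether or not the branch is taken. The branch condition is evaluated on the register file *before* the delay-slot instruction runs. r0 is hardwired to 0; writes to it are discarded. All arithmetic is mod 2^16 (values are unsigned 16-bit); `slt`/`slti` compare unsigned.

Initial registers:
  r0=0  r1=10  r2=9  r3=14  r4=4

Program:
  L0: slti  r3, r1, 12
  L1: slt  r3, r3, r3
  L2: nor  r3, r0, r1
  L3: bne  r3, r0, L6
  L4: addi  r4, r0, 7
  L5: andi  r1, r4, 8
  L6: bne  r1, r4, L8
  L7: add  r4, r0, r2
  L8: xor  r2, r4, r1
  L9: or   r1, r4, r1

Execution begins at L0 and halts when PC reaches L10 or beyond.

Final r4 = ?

PC=0  slti  r3, r1, 12       | r0=0 r1=10 r2=9 r3=1 r4=4
PC=1  slt  r3, r3, r3        | r0=0 r1=10 r2=9 r3=0 r4=4
PC=2  nor  r3, r0, r1        | r0=0 r1=10 r2=9 r3=65525 r4=4
PC=3  bne  r3, r0, L6        | r0=0 r1=10 r2=9 r3=65525 r4=4  [TAKEN]
PC=4  addi  r4, r0, 7        | r0=0 r1=10 r2=9 r3=65525 r4=7
PC=6  bne  r1, r4, L8        | r0=0 r1=10 r2=9 r3=65525 r4=7  [TAKEN]
PC=7  add  r4, r0, r2        | r0=0 r1=10 r2=9 r3=65525 r4=9
PC=8  xor  r2, r4, r1        | r0=0 r1=10 r2=3 r3=65525 r4=9
PC=9  or   r1, r4, r1        | r0=0 r1=11 r2=3 r3=65525 r4=9

9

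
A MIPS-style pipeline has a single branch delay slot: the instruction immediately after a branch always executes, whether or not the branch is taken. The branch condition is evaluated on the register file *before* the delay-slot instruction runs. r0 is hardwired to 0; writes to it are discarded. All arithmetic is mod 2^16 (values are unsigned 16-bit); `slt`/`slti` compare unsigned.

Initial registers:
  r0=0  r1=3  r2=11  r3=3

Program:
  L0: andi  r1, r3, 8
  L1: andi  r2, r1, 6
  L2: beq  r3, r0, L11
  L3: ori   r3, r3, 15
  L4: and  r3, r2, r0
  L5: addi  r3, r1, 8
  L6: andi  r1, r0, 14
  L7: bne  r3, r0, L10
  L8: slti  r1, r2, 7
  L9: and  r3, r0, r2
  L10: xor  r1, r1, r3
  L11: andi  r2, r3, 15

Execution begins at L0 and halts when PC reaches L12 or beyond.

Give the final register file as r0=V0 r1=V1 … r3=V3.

r0=0 r1=9 r2=8 r3=8

  step pc=0: andi  r1, r3, 8  regs=(0,0,11,3)
  step pc=1: andi  r2, r1, 6  regs=(0,0,0,3)
  step pc=2: beq  r3, r0, L11  cond=F  regs=(0,0,0,3)
  step pc=3: ori   r3, r3, 15  regs=(0,0,0,15)
  step pc=4: and  r3, r2, r0  regs=(0,0,0,0)
  step pc=5: addi  r3, r1, 8  regs=(0,0,0,8)
  step pc=6: andi  r1, r0, 14  regs=(0,0,0,8)
  step pc=7: bne  r3, r0, L10  cond=T  regs=(0,0,0,8)
  step pc=8: slti  r1, r2, 7  regs=(0,1,0,8)
  step pc=10: xor  r1, r1, r3  regs=(0,9,0,8)
  step pc=11: andi  r2, r3, 15  regs=(0,9,8,8)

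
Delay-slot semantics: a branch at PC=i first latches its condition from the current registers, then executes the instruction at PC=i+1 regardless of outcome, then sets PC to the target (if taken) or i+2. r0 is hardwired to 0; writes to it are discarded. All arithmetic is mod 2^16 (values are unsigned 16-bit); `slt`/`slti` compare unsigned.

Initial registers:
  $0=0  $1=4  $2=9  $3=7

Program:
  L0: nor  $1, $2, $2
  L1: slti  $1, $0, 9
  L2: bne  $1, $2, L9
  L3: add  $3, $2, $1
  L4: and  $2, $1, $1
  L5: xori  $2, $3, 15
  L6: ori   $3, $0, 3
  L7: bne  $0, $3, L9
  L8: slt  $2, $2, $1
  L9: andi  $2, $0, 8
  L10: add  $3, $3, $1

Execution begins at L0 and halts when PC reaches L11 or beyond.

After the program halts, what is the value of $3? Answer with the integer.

11

#0 nor  $1, $2, $2 ; 0/65526/9/7
#1 slti  $1, $0, 9 ; 0/1/9/7
#2 bne  $1, $2, L9 ; 0/1/9/7 ; →target
#3 add  $3, $2, $1 ; 0/1/9/10
#9 andi  $2, $0, 8 ; 0/1/0/10
#10 add  $3, $3, $1 ; 0/1/0/11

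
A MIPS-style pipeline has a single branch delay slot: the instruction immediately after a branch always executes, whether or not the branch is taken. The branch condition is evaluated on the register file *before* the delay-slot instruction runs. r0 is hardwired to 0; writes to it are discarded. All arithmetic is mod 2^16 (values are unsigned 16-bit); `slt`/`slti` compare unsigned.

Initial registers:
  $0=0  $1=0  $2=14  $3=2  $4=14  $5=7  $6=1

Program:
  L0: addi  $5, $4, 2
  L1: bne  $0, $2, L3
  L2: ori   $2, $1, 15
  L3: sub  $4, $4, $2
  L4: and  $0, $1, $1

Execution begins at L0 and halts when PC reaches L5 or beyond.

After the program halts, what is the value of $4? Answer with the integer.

65535

PC=0  addi  $5, $4, 2        | $0=0 $1=0 $2=14 $3=2 $4=14 $5=16 $6=1
PC=1  bne  $0, $2, L3        | $0=0 $1=0 $2=14 $3=2 $4=14 $5=16 $6=1  [TAKEN]
PC=2  ori   $2, $1, 15       | $0=0 $1=0 $2=15 $3=2 $4=14 $5=16 $6=1
PC=3  sub  $4, $4, $2        | $0=0 $1=0 $2=15 $3=2 $4=65535 $5=16 $6=1
PC=4  and  $0, $1, $1        | $0=0 $1=0 $2=15 $3=2 $4=65535 $5=16 $6=1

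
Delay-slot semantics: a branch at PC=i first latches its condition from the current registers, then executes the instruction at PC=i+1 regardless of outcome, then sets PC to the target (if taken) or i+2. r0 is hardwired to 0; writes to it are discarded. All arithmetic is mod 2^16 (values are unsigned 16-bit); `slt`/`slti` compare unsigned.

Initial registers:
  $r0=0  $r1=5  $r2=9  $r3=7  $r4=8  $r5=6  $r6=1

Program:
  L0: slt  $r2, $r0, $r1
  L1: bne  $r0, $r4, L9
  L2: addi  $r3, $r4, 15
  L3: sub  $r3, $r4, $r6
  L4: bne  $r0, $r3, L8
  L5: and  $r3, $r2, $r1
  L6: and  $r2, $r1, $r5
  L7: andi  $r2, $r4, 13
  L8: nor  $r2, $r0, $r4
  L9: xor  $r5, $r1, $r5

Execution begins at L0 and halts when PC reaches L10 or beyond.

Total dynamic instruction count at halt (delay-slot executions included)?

4

  step pc=0: slt  $r2, $r0, $r1  regs=(0,5,1,7,8,6,1)
  step pc=1: bne  $r0, $r4, L9  cond=T  regs=(0,5,1,7,8,6,1)
  step pc=2: addi  $r3, $r4, 15  regs=(0,5,1,23,8,6,1)
  step pc=9: xor  $r5, $r1, $r5  regs=(0,5,1,23,8,3,1)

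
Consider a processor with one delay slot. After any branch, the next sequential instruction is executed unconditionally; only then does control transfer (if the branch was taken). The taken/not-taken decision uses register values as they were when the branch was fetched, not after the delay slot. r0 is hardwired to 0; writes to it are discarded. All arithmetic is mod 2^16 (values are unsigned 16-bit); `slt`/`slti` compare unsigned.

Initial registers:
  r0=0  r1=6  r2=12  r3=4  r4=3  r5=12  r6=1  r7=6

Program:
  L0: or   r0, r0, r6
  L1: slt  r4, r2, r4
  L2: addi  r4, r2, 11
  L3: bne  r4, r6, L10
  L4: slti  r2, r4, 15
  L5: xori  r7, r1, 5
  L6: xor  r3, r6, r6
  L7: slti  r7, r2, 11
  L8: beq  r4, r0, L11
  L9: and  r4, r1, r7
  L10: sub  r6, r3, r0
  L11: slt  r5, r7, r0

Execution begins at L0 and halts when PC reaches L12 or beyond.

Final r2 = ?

PC=0  or   r0, r0, r6        | r0=0 r1=6 r2=12 r3=4 r4=3 r5=12 r6=1 r7=6
PC=1  slt  r4, r2, r4        | r0=0 r1=6 r2=12 r3=4 r4=0 r5=12 r6=1 r7=6
PC=2  addi  r4, r2, 11       | r0=0 r1=6 r2=12 r3=4 r4=23 r5=12 r6=1 r7=6
PC=3  bne  r4, r6, L10       | r0=0 r1=6 r2=12 r3=4 r4=23 r5=12 r6=1 r7=6  [TAKEN]
PC=4  slti  r2, r4, 15       | r0=0 r1=6 r2=0 r3=4 r4=23 r5=12 r6=1 r7=6
PC=10 sub  r6, r3, r0        | r0=0 r1=6 r2=0 r3=4 r4=23 r5=12 r6=4 r7=6
PC=11 slt  r5, r7, r0        | r0=0 r1=6 r2=0 r3=4 r4=23 r5=0 r6=4 r7=6

0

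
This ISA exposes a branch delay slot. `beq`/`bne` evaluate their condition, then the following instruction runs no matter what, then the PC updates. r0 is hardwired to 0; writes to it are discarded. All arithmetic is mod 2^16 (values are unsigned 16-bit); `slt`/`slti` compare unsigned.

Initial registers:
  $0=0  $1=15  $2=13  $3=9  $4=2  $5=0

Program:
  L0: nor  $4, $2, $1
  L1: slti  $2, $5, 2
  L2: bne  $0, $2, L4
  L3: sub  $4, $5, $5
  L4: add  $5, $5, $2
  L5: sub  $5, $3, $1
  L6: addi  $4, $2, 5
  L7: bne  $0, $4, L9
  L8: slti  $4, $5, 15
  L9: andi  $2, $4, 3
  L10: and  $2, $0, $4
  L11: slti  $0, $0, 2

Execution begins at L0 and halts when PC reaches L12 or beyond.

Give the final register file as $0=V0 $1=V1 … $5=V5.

[0] nor  $4, $2, $1  →  {$0:0, $1:15, $2:13, $3:9, $4:65520, $5:0}
[1] slti  $2, $5, 2  →  {$0:0, $1:15, $2:1, $3:9, $4:65520, $5:0}
[2] bne  $0, $2, L4  →  {$0:0, $1:15, $2:1, $3:9, $4:65520, $5:0}  ⟨branch taken⟩
[3] sub  $4, $5, $5  →  {$0:0, $1:15, $2:1, $3:9, $4:0, $5:0}
[4] add  $5, $5, $2  →  {$0:0, $1:15, $2:1, $3:9, $4:0, $5:1}
[5] sub  $5, $3, $1  →  {$0:0, $1:15, $2:1, $3:9, $4:0, $5:65530}
[6] addi  $4, $2, 5  →  {$0:0, $1:15, $2:1, $3:9, $4:6, $5:65530}
[7] bne  $0, $4, L9  →  {$0:0, $1:15, $2:1, $3:9, $4:6, $5:65530}  ⟨branch taken⟩
[8] slti  $4, $5, 15  →  {$0:0, $1:15, $2:1, $3:9, $4:0, $5:65530}
[9] andi  $2, $4, 3  →  {$0:0, $1:15, $2:0, $3:9, $4:0, $5:65530}
[10] and  $2, $0, $4  →  {$0:0, $1:15, $2:0, $3:9, $4:0, $5:65530}
[11] slti  $0, $0, 2  →  {$0:0, $1:15, $2:0, $3:9, $4:0, $5:65530}

$0=0 $1=15 $2=0 $3=9 $4=0 $5=65530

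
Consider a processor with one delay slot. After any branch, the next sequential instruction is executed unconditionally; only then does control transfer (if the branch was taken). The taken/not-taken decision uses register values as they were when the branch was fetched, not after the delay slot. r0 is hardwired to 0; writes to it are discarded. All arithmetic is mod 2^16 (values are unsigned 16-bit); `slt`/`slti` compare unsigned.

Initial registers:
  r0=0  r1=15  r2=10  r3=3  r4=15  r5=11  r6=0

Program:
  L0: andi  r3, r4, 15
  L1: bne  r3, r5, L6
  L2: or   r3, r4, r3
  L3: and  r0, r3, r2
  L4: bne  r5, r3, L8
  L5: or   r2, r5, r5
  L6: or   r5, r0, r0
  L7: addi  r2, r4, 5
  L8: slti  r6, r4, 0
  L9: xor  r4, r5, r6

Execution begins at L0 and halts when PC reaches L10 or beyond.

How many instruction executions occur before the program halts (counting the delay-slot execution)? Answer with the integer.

7

PC=0  andi  r3, r4, 15       | r0=0 r1=15 r2=10 r3=15 r4=15 r5=11 r6=0
PC=1  bne  r3, r5, L6        | r0=0 r1=15 r2=10 r3=15 r4=15 r5=11 r6=0  [TAKEN]
PC=2  or   r3, r4, r3        | r0=0 r1=15 r2=10 r3=15 r4=15 r5=11 r6=0
PC=6  or   r5, r0, r0        | r0=0 r1=15 r2=10 r3=15 r4=15 r5=0 r6=0
PC=7  addi  r2, r4, 5        | r0=0 r1=15 r2=20 r3=15 r4=15 r5=0 r6=0
PC=8  slti  r6, r4, 0        | r0=0 r1=15 r2=20 r3=15 r4=15 r5=0 r6=0
PC=9  xor  r4, r5, r6        | r0=0 r1=15 r2=20 r3=15 r4=0 r5=0 r6=0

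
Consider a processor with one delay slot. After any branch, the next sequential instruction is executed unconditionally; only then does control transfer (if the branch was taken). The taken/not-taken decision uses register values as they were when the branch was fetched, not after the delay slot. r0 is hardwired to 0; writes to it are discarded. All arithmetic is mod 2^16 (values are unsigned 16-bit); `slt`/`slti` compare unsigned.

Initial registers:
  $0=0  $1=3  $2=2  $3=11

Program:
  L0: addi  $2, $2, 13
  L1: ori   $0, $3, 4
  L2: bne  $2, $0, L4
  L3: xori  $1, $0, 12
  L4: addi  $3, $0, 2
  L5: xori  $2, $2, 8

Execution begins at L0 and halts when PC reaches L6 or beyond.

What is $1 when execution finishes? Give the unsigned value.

12

PC=0  addi  $2, $2, 13       | $0=0 $1=3 $2=15 $3=11
PC=1  ori   $0, $3, 4        | $0=0 $1=3 $2=15 $3=11
PC=2  bne  $2, $0, L4        | $0=0 $1=3 $2=15 $3=11  [TAKEN]
PC=3  xori  $1, $0, 12       | $0=0 $1=12 $2=15 $3=11
PC=4  addi  $3, $0, 2        | $0=0 $1=12 $2=15 $3=2
PC=5  xori  $2, $2, 8        | $0=0 $1=12 $2=7 $3=2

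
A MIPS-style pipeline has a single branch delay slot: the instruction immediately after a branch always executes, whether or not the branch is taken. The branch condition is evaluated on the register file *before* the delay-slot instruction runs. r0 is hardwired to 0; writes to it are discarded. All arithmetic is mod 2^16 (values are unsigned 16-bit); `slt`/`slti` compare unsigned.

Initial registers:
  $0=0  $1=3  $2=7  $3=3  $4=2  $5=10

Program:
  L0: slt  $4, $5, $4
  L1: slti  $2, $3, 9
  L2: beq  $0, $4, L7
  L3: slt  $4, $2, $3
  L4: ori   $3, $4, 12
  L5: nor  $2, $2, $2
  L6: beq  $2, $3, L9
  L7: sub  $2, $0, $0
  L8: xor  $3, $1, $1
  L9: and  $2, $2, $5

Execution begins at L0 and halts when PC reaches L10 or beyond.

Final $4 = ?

[0] slt  $4, $5, $4  →  {$0:0, $1:3, $2:7, $3:3, $4:0, $5:10}
[1] slti  $2, $3, 9  →  {$0:0, $1:3, $2:1, $3:3, $4:0, $5:10}
[2] beq  $0, $4, L7  →  {$0:0, $1:3, $2:1, $3:3, $4:0, $5:10}  ⟨branch taken⟩
[3] slt  $4, $2, $3  →  {$0:0, $1:3, $2:1, $3:3, $4:1, $5:10}
[7] sub  $2, $0, $0  →  {$0:0, $1:3, $2:0, $3:3, $4:1, $5:10}
[8] xor  $3, $1, $1  →  {$0:0, $1:3, $2:0, $3:0, $4:1, $5:10}
[9] and  $2, $2, $5  →  {$0:0, $1:3, $2:0, $3:0, $4:1, $5:10}

1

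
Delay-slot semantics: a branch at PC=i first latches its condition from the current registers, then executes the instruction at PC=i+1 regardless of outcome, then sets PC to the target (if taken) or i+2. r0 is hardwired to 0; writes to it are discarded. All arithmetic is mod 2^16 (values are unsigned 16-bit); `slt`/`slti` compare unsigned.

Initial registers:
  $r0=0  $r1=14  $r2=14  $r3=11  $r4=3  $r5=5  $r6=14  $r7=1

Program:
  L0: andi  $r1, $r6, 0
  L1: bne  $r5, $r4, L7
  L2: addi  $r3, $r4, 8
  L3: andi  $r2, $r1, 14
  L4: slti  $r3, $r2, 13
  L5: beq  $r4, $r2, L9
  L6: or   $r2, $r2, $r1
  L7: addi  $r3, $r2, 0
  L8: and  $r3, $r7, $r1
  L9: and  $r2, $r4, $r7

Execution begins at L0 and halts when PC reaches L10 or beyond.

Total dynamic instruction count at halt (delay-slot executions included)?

PC=0  andi  $r1, $r6, 0      | $r0=0 $r1=0 $r2=14 $r3=11 $r4=3 $r5=5 $r6=14 $r7=1
PC=1  bne  $r5, $r4, L7      | $r0=0 $r1=0 $r2=14 $r3=11 $r4=3 $r5=5 $r6=14 $r7=1  [TAKEN]
PC=2  addi  $r3, $r4, 8      | $r0=0 $r1=0 $r2=14 $r3=11 $r4=3 $r5=5 $r6=14 $r7=1
PC=7  addi  $r3, $r2, 0      | $r0=0 $r1=0 $r2=14 $r3=14 $r4=3 $r5=5 $r6=14 $r7=1
PC=8  and  $r3, $r7, $r1     | $r0=0 $r1=0 $r2=14 $r3=0 $r4=3 $r5=5 $r6=14 $r7=1
PC=9  and  $r2, $r4, $r7     | $r0=0 $r1=0 $r2=1 $r3=0 $r4=3 $r5=5 $r6=14 $r7=1

6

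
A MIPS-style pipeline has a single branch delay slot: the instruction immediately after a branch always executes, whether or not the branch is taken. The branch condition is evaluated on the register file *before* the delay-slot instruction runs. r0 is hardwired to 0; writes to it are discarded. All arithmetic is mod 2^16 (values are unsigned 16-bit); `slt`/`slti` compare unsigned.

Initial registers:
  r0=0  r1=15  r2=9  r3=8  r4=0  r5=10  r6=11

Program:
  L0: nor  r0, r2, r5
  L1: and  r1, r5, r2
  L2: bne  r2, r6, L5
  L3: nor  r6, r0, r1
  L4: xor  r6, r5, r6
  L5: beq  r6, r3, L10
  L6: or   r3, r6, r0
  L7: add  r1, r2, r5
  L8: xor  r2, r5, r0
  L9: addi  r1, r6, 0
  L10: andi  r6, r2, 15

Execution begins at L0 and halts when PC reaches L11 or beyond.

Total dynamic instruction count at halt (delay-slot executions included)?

  step pc=0: nor  r0, r2, r5  regs=(0,15,9,8,0,10,11)
  step pc=1: and  r1, r5, r2  regs=(0,8,9,8,0,10,11)
  step pc=2: bne  r2, r6, L5  cond=T  regs=(0,8,9,8,0,10,11)
  step pc=3: nor  r6, r0, r1  regs=(0,8,9,8,0,10,65527)
  step pc=5: beq  r6, r3, L10  cond=F  regs=(0,8,9,8,0,10,65527)
  step pc=6: or   r3, r6, r0  regs=(0,8,9,65527,0,10,65527)
  step pc=7: add  r1, r2, r5  regs=(0,19,9,65527,0,10,65527)
  step pc=8: xor  r2, r5, r0  regs=(0,19,10,65527,0,10,65527)
  step pc=9: addi  r1, r6, 0  regs=(0,65527,10,65527,0,10,65527)
  step pc=10: andi  r6, r2, 15  regs=(0,65527,10,65527,0,10,10)

10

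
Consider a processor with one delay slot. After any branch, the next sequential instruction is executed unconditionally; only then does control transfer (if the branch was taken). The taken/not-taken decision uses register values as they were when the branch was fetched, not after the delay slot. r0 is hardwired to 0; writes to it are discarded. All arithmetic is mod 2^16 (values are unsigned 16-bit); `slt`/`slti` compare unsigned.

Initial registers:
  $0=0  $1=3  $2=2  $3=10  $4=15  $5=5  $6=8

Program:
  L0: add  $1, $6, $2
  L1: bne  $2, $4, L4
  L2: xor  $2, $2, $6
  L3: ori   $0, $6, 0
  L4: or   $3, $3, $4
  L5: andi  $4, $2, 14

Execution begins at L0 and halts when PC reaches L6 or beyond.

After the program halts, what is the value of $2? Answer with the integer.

  step pc=0: add  $1, $6, $2  regs=(0,10,2,10,15,5,8)
  step pc=1: bne  $2, $4, L4  cond=T  regs=(0,10,2,10,15,5,8)
  step pc=2: xor  $2, $2, $6  regs=(0,10,10,10,15,5,8)
  step pc=4: or   $3, $3, $4  regs=(0,10,10,15,15,5,8)
  step pc=5: andi  $4, $2, 14  regs=(0,10,10,15,10,5,8)

10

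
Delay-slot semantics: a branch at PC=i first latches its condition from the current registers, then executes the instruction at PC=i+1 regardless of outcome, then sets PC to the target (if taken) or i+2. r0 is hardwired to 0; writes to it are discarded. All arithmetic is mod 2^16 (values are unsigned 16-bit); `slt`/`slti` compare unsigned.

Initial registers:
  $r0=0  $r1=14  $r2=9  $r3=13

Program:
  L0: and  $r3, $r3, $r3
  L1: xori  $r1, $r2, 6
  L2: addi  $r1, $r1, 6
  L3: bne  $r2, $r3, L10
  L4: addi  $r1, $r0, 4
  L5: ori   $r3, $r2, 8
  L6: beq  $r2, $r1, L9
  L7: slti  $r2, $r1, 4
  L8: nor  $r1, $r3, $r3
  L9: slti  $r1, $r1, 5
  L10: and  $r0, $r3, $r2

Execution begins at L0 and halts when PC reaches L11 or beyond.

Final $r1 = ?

4

[0] and  $r3, $r3, $r3  →  {$r0:0, $r1:14, $r2:9, $r3:13}
[1] xori  $r1, $r2, 6  →  {$r0:0, $r1:15, $r2:9, $r3:13}
[2] addi  $r1, $r1, 6  →  {$r0:0, $r1:21, $r2:9, $r3:13}
[3] bne  $r2, $r3, L10  →  {$r0:0, $r1:21, $r2:9, $r3:13}  ⟨branch taken⟩
[4] addi  $r1, $r0, 4  →  {$r0:0, $r1:4, $r2:9, $r3:13}
[10] and  $r0, $r3, $r2  →  {$r0:0, $r1:4, $r2:9, $r3:13}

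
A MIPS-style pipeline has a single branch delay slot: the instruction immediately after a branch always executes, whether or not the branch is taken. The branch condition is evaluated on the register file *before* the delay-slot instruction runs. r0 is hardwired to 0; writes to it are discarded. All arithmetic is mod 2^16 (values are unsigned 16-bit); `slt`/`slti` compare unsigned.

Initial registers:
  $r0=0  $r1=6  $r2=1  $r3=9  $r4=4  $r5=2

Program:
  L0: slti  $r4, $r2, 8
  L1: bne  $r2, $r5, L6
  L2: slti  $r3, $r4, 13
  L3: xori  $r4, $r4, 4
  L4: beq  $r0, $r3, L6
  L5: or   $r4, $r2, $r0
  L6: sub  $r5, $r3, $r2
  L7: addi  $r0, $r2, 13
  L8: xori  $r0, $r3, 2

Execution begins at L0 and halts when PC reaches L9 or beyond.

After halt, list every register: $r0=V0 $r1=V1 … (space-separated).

$r0=0 $r1=6 $r2=1 $r3=1 $r4=1 $r5=0

#0 slti  $r4, $r2, 8 ; 0/6/1/9/1/2
#1 bne  $r2, $r5, L6 ; 0/6/1/9/1/2 ; →target
#2 slti  $r3, $r4, 13 ; 0/6/1/1/1/2
#6 sub  $r5, $r3, $r2 ; 0/6/1/1/1/0
#7 addi  $r0, $r2, 13 ; 0/6/1/1/1/0
#8 xori  $r0, $r3, 2 ; 0/6/1/1/1/0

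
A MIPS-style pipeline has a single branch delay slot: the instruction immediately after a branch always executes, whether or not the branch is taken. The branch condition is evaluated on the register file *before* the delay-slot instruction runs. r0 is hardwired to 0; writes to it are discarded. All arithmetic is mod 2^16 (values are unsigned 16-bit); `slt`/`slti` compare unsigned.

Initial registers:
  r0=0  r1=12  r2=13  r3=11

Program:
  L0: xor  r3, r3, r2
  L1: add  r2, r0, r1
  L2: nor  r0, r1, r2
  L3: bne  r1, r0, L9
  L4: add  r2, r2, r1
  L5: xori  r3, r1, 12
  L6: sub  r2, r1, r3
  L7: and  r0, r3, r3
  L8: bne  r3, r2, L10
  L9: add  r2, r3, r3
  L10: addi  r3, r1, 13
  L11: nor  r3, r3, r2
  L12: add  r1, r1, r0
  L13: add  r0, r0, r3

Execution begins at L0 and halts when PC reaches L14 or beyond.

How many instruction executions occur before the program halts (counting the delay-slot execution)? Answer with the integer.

PC=0  xor  r3, r3, r2        | r0=0 r1=12 r2=13 r3=6
PC=1  add  r2, r0, r1        | r0=0 r1=12 r2=12 r3=6
PC=2  nor  r0, r1, r2        | r0=0 r1=12 r2=12 r3=6
PC=3  bne  r1, r0, L9        | r0=0 r1=12 r2=12 r3=6  [TAKEN]
PC=4  add  r2, r2, r1        | r0=0 r1=12 r2=24 r3=6
PC=9  add  r2, r3, r3        | r0=0 r1=12 r2=12 r3=6
PC=10 addi  r3, r1, 13       | r0=0 r1=12 r2=12 r3=25
PC=11 nor  r3, r3, r2        | r0=0 r1=12 r2=12 r3=65506
PC=12 add  r1, r1, r0        | r0=0 r1=12 r2=12 r3=65506
PC=13 add  r0, r0, r3        | r0=0 r1=12 r2=12 r3=65506

10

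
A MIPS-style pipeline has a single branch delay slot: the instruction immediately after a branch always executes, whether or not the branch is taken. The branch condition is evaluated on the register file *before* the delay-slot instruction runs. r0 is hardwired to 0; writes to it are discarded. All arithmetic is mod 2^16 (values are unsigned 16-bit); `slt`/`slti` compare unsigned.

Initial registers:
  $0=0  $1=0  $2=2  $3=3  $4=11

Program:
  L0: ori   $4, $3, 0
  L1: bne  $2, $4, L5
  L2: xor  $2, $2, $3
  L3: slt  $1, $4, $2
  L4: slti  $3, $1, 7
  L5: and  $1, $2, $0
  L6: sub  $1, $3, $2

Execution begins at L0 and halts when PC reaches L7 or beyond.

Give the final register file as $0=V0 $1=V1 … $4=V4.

$0=0 $1=2 $2=1 $3=3 $4=3

#0 ori   $4, $3, 0 ; 0/0/2/3/3
#1 bne  $2, $4, L5 ; 0/0/2/3/3 ; →target
#2 xor  $2, $2, $3 ; 0/0/1/3/3
#5 and  $1, $2, $0 ; 0/0/1/3/3
#6 sub  $1, $3, $2 ; 0/2/1/3/3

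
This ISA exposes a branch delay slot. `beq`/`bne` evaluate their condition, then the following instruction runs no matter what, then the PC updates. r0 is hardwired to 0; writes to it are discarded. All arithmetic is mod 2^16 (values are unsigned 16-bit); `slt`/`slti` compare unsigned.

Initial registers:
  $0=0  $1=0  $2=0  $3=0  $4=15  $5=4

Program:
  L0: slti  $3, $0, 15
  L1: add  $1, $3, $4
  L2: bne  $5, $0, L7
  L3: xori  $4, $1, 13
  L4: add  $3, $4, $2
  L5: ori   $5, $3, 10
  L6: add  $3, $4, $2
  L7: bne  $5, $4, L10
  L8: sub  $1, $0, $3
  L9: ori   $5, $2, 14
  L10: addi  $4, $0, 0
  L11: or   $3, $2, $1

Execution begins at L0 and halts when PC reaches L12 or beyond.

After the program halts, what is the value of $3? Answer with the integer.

  step pc=0: slti  $3, $0, 15  regs=(0,0,0,1,15,4)
  step pc=1: add  $1, $3, $4  regs=(0,16,0,1,15,4)
  step pc=2: bne  $5, $0, L7  cond=T  regs=(0,16,0,1,15,4)
  step pc=3: xori  $4, $1, 13  regs=(0,16,0,1,29,4)
  step pc=7: bne  $5, $4, L10  cond=T  regs=(0,16,0,1,29,4)
  step pc=8: sub  $1, $0, $3  regs=(0,65535,0,1,29,4)
  step pc=10: addi  $4, $0, 0  regs=(0,65535,0,1,0,4)
  step pc=11: or   $3, $2, $1  regs=(0,65535,0,65535,0,4)

65535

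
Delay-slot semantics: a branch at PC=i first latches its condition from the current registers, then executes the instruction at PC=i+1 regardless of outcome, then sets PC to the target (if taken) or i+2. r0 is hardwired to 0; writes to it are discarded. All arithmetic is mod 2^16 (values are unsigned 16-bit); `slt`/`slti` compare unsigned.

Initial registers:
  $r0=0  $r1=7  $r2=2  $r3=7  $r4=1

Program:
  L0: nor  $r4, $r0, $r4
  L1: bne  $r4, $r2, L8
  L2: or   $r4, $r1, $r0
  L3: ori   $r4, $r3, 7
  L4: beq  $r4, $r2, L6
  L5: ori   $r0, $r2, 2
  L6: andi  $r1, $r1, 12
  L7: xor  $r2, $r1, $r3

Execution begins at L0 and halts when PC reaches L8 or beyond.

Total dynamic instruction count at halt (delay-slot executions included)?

3

PC=0  nor  $r4, $r0, $r4     | $r0=0 $r1=7 $r2=2 $r3=7 $r4=65534
PC=1  bne  $r4, $r2, L8      | $r0=0 $r1=7 $r2=2 $r3=7 $r4=65534  [TAKEN]
PC=2  or   $r4, $r1, $r0     | $r0=0 $r1=7 $r2=2 $r3=7 $r4=7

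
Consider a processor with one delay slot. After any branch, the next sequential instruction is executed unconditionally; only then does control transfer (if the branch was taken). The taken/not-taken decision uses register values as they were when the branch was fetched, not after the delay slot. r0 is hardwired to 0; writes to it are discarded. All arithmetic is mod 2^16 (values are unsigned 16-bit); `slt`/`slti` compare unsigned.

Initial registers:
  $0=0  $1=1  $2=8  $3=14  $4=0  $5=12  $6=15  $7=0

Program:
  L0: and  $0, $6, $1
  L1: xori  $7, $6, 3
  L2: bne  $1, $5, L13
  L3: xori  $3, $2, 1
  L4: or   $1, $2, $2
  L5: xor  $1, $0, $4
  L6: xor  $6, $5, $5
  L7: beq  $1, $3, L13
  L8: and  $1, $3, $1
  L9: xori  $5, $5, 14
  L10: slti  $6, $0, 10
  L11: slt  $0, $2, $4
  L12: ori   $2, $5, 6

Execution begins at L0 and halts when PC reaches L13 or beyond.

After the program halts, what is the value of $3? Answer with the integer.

PC=0  and  $0, $6, $1        | $0=0 $1=1 $2=8 $3=14 $4=0 $5=12 $6=15 $7=0
PC=1  xori  $7, $6, 3        | $0=0 $1=1 $2=8 $3=14 $4=0 $5=12 $6=15 $7=12
PC=2  bne  $1, $5, L13       | $0=0 $1=1 $2=8 $3=14 $4=0 $5=12 $6=15 $7=12  [TAKEN]
PC=3  xori  $3, $2, 1        | $0=0 $1=1 $2=8 $3=9 $4=0 $5=12 $6=15 $7=12

9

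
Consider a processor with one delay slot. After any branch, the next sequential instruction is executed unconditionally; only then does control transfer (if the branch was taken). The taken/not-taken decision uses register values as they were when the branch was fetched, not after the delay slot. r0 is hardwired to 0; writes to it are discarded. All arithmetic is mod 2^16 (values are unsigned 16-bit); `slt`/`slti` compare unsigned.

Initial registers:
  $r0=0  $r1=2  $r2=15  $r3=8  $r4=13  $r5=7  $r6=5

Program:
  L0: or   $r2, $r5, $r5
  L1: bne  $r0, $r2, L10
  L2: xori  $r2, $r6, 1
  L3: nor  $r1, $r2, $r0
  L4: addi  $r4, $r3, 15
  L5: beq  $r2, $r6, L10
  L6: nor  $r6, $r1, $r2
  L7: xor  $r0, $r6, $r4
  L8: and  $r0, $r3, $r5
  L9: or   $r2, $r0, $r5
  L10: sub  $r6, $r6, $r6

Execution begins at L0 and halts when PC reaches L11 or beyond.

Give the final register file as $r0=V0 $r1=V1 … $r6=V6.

  step pc=0: or   $r2, $r5, $r5  regs=(0,2,7,8,13,7,5)
  step pc=1: bne  $r0, $r2, L10  cond=T  regs=(0,2,7,8,13,7,5)
  step pc=2: xori  $r2, $r6, 1  regs=(0,2,4,8,13,7,5)
  step pc=10: sub  $r6, $r6, $r6  regs=(0,2,4,8,13,7,0)

$r0=0 $r1=2 $r2=4 $r3=8 $r4=13 $r5=7 $r6=0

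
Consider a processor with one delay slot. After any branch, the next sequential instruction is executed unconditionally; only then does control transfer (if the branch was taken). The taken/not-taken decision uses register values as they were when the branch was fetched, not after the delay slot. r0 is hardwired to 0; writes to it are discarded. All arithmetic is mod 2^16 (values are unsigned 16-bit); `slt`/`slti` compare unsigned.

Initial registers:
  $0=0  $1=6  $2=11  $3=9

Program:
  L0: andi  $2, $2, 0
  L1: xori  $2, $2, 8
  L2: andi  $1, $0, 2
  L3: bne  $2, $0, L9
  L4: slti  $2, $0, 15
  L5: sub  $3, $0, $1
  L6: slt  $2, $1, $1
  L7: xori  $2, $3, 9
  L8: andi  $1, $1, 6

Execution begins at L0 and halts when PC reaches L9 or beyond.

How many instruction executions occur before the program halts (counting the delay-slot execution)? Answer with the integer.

5

#0 andi  $2, $2, 0 ; 0/6/0/9
#1 xori  $2, $2, 8 ; 0/6/8/9
#2 andi  $1, $0, 2 ; 0/0/8/9
#3 bne  $2, $0, L9 ; 0/0/8/9 ; →target
#4 slti  $2, $0, 15 ; 0/0/1/9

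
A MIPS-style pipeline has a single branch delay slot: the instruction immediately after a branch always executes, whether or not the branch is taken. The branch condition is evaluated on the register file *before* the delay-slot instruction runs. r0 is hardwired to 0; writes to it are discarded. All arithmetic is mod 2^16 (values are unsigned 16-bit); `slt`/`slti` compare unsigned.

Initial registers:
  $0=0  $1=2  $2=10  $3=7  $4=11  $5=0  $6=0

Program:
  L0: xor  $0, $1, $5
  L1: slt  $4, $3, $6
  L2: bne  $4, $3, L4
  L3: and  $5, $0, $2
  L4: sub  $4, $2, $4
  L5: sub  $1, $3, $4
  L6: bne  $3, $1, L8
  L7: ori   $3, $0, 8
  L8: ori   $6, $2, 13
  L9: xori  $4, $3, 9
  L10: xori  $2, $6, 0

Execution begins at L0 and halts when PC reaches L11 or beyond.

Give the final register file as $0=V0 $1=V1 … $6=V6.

  step pc=0: xor  $0, $1, $5  regs=(0,2,10,7,11,0,0)
  step pc=1: slt  $4, $3, $6  regs=(0,2,10,7,0,0,0)
  step pc=2: bne  $4, $3, L4  cond=T  regs=(0,2,10,7,0,0,0)
  step pc=3: and  $5, $0, $2  regs=(0,2,10,7,0,0,0)
  step pc=4: sub  $4, $2, $4  regs=(0,2,10,7,10,0,0)
  step pc=5: sub  $1, $3, $4  regs=(0,65533,10,7,10,0,0)
  step pc=6: bne  $3, $1, L8  cond=T  regs=(0,65533,10,7,10,0,0)
  step pc=7: ori   $3, $0, 8  regs=(0,65533,10,8,10,0,0)
  step pc=8: ori   $6, $2, 13  regs=(0,65533,10,8,10,0,15)
  step pc=9: xori  $4, $3, 9  regs=(0,65533,10,8,1,0,15)
  step pc=10: xori  $2, $6, 0  regs=(0,65533,15,8,1,0,15)

$0=0 $1=65533 $2=15 $3=8 $4=1 $5=0 $6=15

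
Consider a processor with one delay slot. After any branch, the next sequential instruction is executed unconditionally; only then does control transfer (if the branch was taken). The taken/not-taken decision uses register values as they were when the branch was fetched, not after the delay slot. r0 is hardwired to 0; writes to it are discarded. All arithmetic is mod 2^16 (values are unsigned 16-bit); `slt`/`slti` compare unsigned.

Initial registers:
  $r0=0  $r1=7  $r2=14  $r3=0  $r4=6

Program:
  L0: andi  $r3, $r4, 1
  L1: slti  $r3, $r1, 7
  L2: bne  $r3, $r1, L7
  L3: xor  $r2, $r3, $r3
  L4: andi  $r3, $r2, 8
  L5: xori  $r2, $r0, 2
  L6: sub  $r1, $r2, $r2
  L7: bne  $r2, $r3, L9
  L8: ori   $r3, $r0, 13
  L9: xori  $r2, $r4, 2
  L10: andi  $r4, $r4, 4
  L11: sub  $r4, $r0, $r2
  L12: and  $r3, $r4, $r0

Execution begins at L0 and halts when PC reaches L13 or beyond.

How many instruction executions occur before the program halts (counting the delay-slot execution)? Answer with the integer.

10

[0] andi  $r3, $r4, 1  →  {$r0:0, $r1:7, $r2:14, $r3:0, $r4:6}
[1] slti  $r3, $r1, 7  →  {$r0:0, $r1:7, $r2:14, $r3:0, $r4:6}
[2] bne  $r3, $r1, L7  →  {$r0:0, $r1:7, $r2:14, $r3:0, $r4:6}  ⟨branch taken⟩
[3] xor  $r2, $r3, $r3  →  {$r0:0, $r1:7, $r2:0, $r3:0, $r4:6}
[7] bne  $r2, $r3, L9  →  {$r0:0, $r1:7, $r2:0, $r3:0, $r4:6}  ⟨branch fallthrough⟩
[8] ori   $r3, $r0, 13  →  {$r0:0, $r1:7, $r2:0, $r3:13, $r4:6}
[9] xori  $r2, $r4, 2  →  {$r0:0, $r1:7, $r2:4, $r3:13, $r4:6}
[10] andi  $r4, $r4, 4  →  {$r0:0, $r1:7, $r2:4, $r3:13, $r4:4}
[11] sub  $r4, $r0, $r2  →  {$r0:0, $r1:7, $r2:4, $r3:13, $r4:65532}
[12] and  $r3, $r4, $r0  →  {$r0:0, $r1:7, $r2:4, $r3:0, $r4:65532}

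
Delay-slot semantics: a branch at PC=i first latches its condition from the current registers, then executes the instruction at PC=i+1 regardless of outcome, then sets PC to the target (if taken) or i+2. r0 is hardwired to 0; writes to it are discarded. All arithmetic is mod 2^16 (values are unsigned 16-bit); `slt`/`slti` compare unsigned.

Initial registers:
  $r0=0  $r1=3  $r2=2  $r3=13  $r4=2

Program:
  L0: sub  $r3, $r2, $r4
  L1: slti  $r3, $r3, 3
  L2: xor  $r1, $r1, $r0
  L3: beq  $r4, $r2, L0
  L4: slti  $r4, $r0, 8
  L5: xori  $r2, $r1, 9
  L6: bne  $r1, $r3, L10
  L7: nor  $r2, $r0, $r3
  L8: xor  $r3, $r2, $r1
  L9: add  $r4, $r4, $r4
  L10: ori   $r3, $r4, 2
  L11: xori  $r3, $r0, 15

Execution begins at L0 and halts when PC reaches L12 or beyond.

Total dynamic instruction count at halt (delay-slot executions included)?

15

#0 sub  $r3, $r2, $r4 ; 0/3/2/0/2
#1 slti  $r3, $r3, 3 ; 0/3/2/1/2
#2 xor  $r1, $r1, $r0 ; 0/3/2/1/2
#3 beq  $r4, $r2, L0 ; 0/3/2/1/2 ; →target
#4 slti  $r4, $r0, 8 ; 0/3/2/1/1
#0 sub  $r3, $r2, $r4 ; 0/3/2/1/1
#1 slti  $r3, $r3, 3 ; 0/3/2/1/1
#2 xor  $r1, $r1, $r0 ; 0/3/2/1/1
#3 beq  $r4, $r2, L0 ; 0/3/2/1/1 ; →fallthru
#4 slti  $r4, $r0, 8 ; 0/3/2/1/1
#5 xori  $r2, $r1, 9 ; 0/3/10/1/1
#6 bne  $r1, $r3, L10 ; 0/3/10/1/1 ; →target
#7 nor  $r2, $r0, $r3 ; 0/3/65534/1/1
#10 ori   $r3, $r4, 2 ; 0/3/65534/3/1
#11 xori  $r3, $r0, 15 ; 0/3/65534/15/1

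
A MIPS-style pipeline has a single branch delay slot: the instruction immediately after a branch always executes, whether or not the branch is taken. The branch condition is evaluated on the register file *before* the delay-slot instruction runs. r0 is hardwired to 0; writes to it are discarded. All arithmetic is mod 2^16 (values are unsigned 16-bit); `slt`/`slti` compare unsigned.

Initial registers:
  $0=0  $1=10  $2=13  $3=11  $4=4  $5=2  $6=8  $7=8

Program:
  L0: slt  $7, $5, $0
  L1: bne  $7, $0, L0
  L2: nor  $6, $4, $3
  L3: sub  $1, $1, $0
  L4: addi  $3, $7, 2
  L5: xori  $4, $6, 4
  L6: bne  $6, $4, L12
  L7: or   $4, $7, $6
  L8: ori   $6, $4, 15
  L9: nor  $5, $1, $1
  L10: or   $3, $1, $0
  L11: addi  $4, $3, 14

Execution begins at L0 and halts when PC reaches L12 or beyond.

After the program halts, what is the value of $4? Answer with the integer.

65520

  step pc=0: slt  $7, $5, $0  regs=(0,10,13,11,4,2,8,0)
  step pc=1: bne  $7, $0, L0  cond=F  regs=(0,10,13,11,4,2,8,0)
  step pc=2: nor  $6, $4, $3  regs=(0,10,13,11,4,2,65520,0)
  step pc=3: sub  $1, $1, $0  regs=(0,10,13,11,4,2,65520,0)
  step pc=4: addi  $3, $7, 2  regs=(0,10,13,2,4,2,65520,0)
  step pc=5: xori  $4, $6, 4  regs=(0,10,13,2,65524,2,65520,0)
  step pc=6: bne  $6, $4, L12  cond=T  regs=(0,10,13,2,65524,2,65520,0)
  step pc=7: or   $4, $7, $6  regs=(0,10,13,2,65520,2,65520,0)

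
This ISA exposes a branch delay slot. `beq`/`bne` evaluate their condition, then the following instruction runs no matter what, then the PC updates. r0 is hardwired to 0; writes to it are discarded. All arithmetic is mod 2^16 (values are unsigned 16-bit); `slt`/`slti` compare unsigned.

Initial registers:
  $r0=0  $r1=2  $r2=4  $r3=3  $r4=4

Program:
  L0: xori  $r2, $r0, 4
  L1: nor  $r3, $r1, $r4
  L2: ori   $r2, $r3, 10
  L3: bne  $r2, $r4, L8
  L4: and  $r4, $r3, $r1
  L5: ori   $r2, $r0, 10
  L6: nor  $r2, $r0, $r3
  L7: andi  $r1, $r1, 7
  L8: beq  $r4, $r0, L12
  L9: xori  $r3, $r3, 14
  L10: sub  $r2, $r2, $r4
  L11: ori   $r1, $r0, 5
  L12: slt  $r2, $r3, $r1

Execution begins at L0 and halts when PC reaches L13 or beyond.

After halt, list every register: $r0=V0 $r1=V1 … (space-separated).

#0 xori  $r2, $r0, 4 ; 0/2/4/3/4
#1 nor  $r3, $r1, $r4 ; 0/2/4/65529/4
#2 ori   $r2, $r3, 10 ; 0/2/65531/65529/4
#3 bne  $r2, $r4, L8 ; 0/2/65531/65529/4 ; →target
#4 and  $r4, $r3, $r1 ; 0/2/65531/65529/0
#8 beq  $r4, $r0, L12 ; 0/2/65531/65529/0 ; →target
#9 xori  $r3, $r3, 14 ; 0/2/65531/65527/0
#12 slt  $r2, $r3, $r1 ; 0/2/0/65527/0

$r0=0 $r1=2 $r2=0 $r3=65527 $r4=0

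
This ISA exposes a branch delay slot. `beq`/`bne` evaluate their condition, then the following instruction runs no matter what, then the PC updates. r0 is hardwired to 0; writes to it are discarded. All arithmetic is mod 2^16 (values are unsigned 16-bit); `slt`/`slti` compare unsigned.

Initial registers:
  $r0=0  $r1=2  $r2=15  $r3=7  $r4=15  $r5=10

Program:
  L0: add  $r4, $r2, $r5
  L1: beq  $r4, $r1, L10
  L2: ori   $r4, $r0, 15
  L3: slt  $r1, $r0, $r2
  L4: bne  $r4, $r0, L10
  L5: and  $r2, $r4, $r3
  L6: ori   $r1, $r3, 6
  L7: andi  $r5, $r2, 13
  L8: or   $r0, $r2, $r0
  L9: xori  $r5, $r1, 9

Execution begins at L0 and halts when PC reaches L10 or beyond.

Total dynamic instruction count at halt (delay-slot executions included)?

PC=0  add  $r4, $r2, $r5     | $r0=0 $r1=2 $r2=15 $r3=7 $r4=25 $r5=10
PC=1  beq  $r4, $r1, L10     | $r0=0 $r1=2 $r2=15 $r3=7 $r4=25 $r5=10  [not taken]
PC=2  ori   $r4, $r0, 15     | $r0=0 $r1=2 $r2=15 $r3=7 $r4=15 $r5=10
PC=3  slt  $r1, $r0, $r2     | $r0=0 $r1=1 $r2=15 $r3=7 $r4=15 $r5=10
PC=4  bne  $r4, $r0, L10     | $r0=0 $r1=1 $r2=15 $r3=7 $r4=15 $r5=10  [TAKEN]
PC=5  and  $r2, $r4, $r3     | $r0=0 $r1=1 $r2=7 $r3=7 $r4=15 $r5=10

6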